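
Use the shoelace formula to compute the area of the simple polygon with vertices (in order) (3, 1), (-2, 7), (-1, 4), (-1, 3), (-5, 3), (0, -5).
Area = 75/2

Shoelace formula: Area = (1/2) |Σ_i (x_i · y_{i+1} − x_{i+1} · y_i)| (indices mod n). Compute each cross term:
  (3)(7) − (-2)(1) = 23
  (-2)(4) − (-1)(7) = -1
  (-1)(3) − (-1)(4) = 1
  (-1)(3) − (-5)(3) = 12
  (-5)(-5) − (0)(3) = 25
  (0)(1) − (3)(-5) = 15
Sum = 75, so (signed) Area = 75/2 = 75/2, |Area| = 75/2.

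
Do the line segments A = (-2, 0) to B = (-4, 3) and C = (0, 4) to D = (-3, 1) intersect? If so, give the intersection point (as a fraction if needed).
Yes; intersection at (-14/5, 6/5) (t = 2/5 on AB, s = 14/15 on CD)

Parametrize AB as A + t(B − A) = (-2 + -2 t, 0 + 3 t) and CD as C + s(D − C) = (0 + -3 s, 4 + -3 s). Solve the linear system for (t, s). Determinant = -15 ≠ 0, so a unique intersection of the containing lines exists. Solution: t = 2/5, s = 14/15 — both in [0, 1], so the segments cross. Intersection point: (-14/5, 6/5).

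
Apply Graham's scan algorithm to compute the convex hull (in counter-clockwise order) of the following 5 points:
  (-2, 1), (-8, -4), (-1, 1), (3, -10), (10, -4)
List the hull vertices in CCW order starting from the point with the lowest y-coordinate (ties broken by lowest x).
Hull (CCW) = [(3, -10), (10, -4), (-1, 1), (-2, 1), (-8, -4)]

Graham scan procedure:
  1. Find the pivot p₀ = point with lowest y (tie → lowest x): (3, -10).
  2. Sort the remaining points by polar angle around p₀.
  3. Walk through sorted points, maintaining a stack; pop the top while the last three entries make a non-left turn (cross product ≤ 0).
  4. Final stack is the convex hull in CCW order: (3, -10), (10, -4), (-1, 1), (-2, 1), (-8, -4).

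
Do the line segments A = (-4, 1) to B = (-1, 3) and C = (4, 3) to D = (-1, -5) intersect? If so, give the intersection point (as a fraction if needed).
No (intersection of containing lines falls outside at least one segment)

Parametrize and solve: t = 27/7, s = -5/7. At least one of these is outside [0, 1], so the segments do not intersect.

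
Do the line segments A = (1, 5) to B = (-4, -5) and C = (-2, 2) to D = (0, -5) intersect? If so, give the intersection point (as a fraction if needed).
Yes; intersection at (-16/11, 1/11) (t = 27/55 on AB, s = 3/11 on CD)

Parametrize AB as A + t(B − A) = (1 + -5 t, 5 + -10 t) and CD as C + s(D − C) = (-2 + 2 s, 2 + -7 s). Solve the linear system for (t, s). Determinant = -55 ≠ 0, so a unique intersection of the containing lines exists. Solution: t = 27/55, s = 3/11 — both in [0, 1], so the segments cross. Intersection point: (-16/11, 1/11).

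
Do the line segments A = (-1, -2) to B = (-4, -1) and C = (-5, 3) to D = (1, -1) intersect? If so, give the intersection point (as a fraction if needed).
No (intersection of containing lines falls outside at least one segment)

Parametrize and solve: t = -7/3, s = 11/6. At least one of these is outside [0, 1], so the segments do not intersect.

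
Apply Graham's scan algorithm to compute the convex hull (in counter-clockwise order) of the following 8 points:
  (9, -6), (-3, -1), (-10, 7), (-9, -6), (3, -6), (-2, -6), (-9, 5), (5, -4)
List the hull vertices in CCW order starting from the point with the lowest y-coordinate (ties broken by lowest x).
Hull (CCW) = [(-9, -6), (9, -6), (-10, 7)]

Graham scan procedure:
  1. Find the pivot p₀ = point with lowest y (tie → lowest x): (-9, -6).
  2. Sort the remaining points by polar angle around p₀.
  3. Walk through sorted points, maintaining a stack; pop the top while the last three entries make a non-left turn (cross product ≤ 0).
  4. Final stack is the convex hull in CCW order: (-9, -6), (9, -6), (-10, 7).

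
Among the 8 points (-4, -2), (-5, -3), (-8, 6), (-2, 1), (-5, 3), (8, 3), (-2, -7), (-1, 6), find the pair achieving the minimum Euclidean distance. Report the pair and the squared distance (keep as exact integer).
Pair = ((-4, -2), (-5, -3)); squared distance = 2

Compute all C(8, 2) = 28 pairwise squared distances (x_i − x_j)² + (y_i − y_j)². The minimum is 2, attained by the pair ((-4, -2), (-5, -3)).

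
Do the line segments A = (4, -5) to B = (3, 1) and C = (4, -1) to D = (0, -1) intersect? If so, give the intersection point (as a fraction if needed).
Yes; intersection at (10/3, -1) (t = 2/3 on AB, s = 1/6 on CD)

Parametrize AB as A + t(B − A) = (4 + -1 t, -5 + 6 t) and CD as C + s(D − C) = (4 + -4 s, -1 + 0 s). Solve the linear system for (t, s). Determinant = -24 ≠ 0, so a unique intersection of the containing lines exists. Solution: t = 2/3, s = 1/6 — both in [0, 1], so the segments cross. Intersection point: (10/3, -1).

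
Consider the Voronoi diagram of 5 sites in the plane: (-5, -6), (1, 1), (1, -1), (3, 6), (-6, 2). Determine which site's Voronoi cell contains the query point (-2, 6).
Nearest site = (3, 6)

The Voronoi cell of site s contains exactly those query points closer to s than to any other site. Compute squared distances from q = (-2, 6) to each site:
  (3 − -2)² + (6 − 6)² = 25
  (-6 − -2)² + (2 − 6)² = 32
  (1 − -2)² + (1 − 6)² = 34
  (1 − -2)² + (-1 − 6)² = 58
  (-5 − -2)² + (-6 − 6)² = 153
Minimum is attained by (3, 6), so q lies in its Voronoi cell.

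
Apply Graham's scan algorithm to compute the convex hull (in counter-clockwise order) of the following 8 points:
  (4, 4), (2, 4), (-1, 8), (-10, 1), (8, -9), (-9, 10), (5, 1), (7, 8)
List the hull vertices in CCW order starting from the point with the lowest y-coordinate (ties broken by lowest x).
Hull (CCW) = [(8, -9), (7, 8), (-9, 10), (-10, 1)]

Graham scan procedure:
  1. Find the pivot p₀ = point with lowest y (tie → lowest x): (8, -9).
  2. Sort the remaining points by polar angle around p₀.
  3. Walk through sorted points, maintaining a stack; pop the top while the last three entries make a non-left turn (cross product ≤ 0).
  4. Final stack is the convex hull in CCW order: (8, -9), (7, 8), (-9, 10), (-10, 1).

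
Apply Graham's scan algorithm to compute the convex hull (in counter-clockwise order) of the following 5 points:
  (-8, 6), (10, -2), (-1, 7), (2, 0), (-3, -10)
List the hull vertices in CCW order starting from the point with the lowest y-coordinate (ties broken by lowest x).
Hull (CCW) = [(-3, -10), (10, -2), (-1, 7), (-8, 6)]

Graham scan procedure:
  1. Find the pivot p₀ = point with lowest y (tie → lowest x): (-3, -10).
  2. Sort the remaining points by polar angle around p₀.
  3. Walk through sorted points, maintaining a stack; pop the top while the last three entries make a non-left turn (cross product ≤ 0).
  4. Final stack is the convex hull in CCW order: (-3, -10), (10, -2), (-1, 7), (-8, 6).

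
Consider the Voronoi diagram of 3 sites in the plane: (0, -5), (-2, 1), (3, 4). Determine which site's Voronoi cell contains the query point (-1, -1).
Nearest site = (-2, 1)

The Voronoi cell of site s contains exactly those query points closer to s than to any other site. Compute squared distances from q = (-1, -1) to each site:
  (-2 − -1)² + (1 − -1)² = 5
  (0 − -1)² + (-5 − -1)² = 17
  (3 − -1)² + (4 − -1)² = 41
Minimum is attained by (-2, 1), so q lies in its Voronoi cell.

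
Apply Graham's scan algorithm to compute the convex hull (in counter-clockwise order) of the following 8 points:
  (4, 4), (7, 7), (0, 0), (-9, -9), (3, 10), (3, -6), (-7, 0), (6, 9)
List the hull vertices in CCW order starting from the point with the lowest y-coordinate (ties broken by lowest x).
Hull (CCW) = [(-9, -9), (3, -6), (7, 7), (6, 9), (3, 10), (-7, 0)]

Graham scan procedure:
  1. Find the pivot p₀ = point with lowest y (tie → lowest x): (-9, -9).
  2. Sort the remaining points by polar angle around p₀.
  3. Walk through sorted points, maintaining a stack; pop the top while the last three entries make a non-left turn (cross product ≤ 0).
  4. Final stack is the convex hull in CCW order: (-9, -9), (3, -6), (7, 7), (6, 9), (3, 10), (-7, 0).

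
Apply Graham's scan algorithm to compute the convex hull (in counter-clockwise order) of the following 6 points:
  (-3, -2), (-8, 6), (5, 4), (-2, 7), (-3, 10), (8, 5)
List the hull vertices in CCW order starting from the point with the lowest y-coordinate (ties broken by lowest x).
Hull (CCW) = [(-3, -2), (8, 5), (-3, 10), (-8, 6)]

Graham scan procedure:
  1. Find the pivot p₀ = point with lowest y (tie → lowest x): (-3, -2).
  2. Sort the remaining points by polar angle around p₀.
  3. Walk through sorted points, maintaining a stack; pop the top while the last three entries make a non-left turn (cross product ≤ 0).
  4. Final stack is the convex hull in CCW order: (-3, -2), (8, 5), (-3, 10), (-8, 6).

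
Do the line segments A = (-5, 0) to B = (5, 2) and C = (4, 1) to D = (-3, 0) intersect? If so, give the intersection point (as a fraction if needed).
No (intersection of containing lines falls outside at least one segment)

Parametrize and solve: t = -1/2, s = 2. At least one of these is outside [0, 1], so the segments do not intersect.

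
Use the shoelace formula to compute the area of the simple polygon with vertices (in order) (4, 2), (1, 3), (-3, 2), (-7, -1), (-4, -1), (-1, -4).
Area = 35

Shoelace formula: Area = (1/2) |Σ_i (x_i · y_{i+1} − x_{i+1} · y_i)| (indices mod n). Compute each cross term:
  (4)(3) − (1)(2) = 10
  (1)(2) − (-3)(3) = 11
  (-3)(-1) − (-7)(2) = 17
  (-7)(-1) − (-4)(-1) = 3
  (-4)(-4) − (-1)(-1) = 15
  (-1)(2) − (4)(-4) = 14
Sum = 70, so (signed) Area = 70/2 = 35, |Area| = 35.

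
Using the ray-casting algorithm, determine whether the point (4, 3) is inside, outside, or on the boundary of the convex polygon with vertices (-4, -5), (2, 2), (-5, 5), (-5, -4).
The point (4, 3) lies strictly outside the polygon

Cast a horizontal ray to the right from the query point and count how many polygon edges it crosses (each edge strictly once or zero times, handled with the usual half-open convention). 
Parity of crossings → even ⇒ outside.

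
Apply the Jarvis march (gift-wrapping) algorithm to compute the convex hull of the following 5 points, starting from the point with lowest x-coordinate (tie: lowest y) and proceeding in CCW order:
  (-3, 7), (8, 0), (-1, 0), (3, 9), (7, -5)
Hull (CCW) = [(-3, 7), (-1, 0), (7, -5), (8, 0), (3, 9)]

Jarvis march: at each step, from the current hull vertex p, select the next vertex q as the point such that every other point lies strictly to the left of (or on) the directed line p → q. (Equivalently: for every other point r, the cross product (q − p) × (r − p) ≥ 0.)
Starting point (lowest x, tie lowest y): (-3, 7). Wrap until returning to start. Resulting hull: (-3, 7), (-1, 0), (7, -5), (8, 0), (3, 9).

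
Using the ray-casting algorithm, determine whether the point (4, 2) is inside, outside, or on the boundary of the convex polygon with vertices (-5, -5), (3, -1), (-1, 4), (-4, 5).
The point (4, 2) lies strictly outside the polygon

Cast a horizontal ray to the right from the query point and count how many polygon edges it crosses (each edge strictly once or zero times, handled with the usual half-open convention). 
Parity of crossings → even ⇒ outside.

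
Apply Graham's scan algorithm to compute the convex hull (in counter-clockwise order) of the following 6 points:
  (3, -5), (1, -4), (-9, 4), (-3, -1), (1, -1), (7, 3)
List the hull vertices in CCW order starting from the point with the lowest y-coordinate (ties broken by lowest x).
Hull (CCW) = [(3, -5), (7, 3), (-9, 4), (-3, -1), (1, -4)]

Graham scan procedure:
  1. Find the pivot p₀ = point with lowest y (tie → lowest x): (3, -5).
  2. Sort the remaining points by polar angle around p₀.
  3. Walk through sorted points, maintaining a stack; pop the top while the last three entries make a non-left turn (cross product ≤ 0).
  4. Final stack is the convex hull in CCW order: (3, -5), (7, 3), (-9, 4), (-3, -1), (1, -4).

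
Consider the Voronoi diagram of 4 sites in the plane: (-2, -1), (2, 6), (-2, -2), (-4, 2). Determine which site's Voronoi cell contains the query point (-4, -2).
Nearest site = (-2, -2)

The Voronoi cell of site s contains exactly those query points closer to s than to any other site. Compute squared distances from q = (-4, -2) to each site:
  (-2 − -4)² + (-2 − -2)² = 4
  (-2 − -4)² + (-1 − -2)² = 5
  (-4 − -4)² + (2 − -2)² = 16
  (2 − -4)² + (6 − -2)² = 100
Minimum is attained by (-2, -2), so q lies in its Voronoi cell.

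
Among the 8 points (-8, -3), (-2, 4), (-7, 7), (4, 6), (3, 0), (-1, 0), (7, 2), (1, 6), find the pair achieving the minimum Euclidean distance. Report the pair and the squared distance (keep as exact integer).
Pair = ((4, 6), (1, 6)); squared distance = 9

Compute all C(8, 2) = 28 pairwise squared distances (x_i − x_j)² + (y_i − y_j)². The minimum is 9, attained by the pair ((4, 6), (1, 6)).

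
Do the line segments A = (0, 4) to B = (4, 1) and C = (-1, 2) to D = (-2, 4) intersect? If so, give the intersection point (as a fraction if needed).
No (intersection of containing lines falls outside at least one segment)

Parametrize and solve: t = -4/5, s = 11/5. At least one of these is outside [0, 1], so the segments do not intersect.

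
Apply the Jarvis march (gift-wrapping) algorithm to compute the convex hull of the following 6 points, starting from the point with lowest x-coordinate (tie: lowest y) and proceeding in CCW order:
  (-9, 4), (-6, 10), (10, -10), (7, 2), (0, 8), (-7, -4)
Hull (CCW) = [(-9, 4), (-7, -4), (10, -10), (7, 2), (0, 8), (-6, 10)]

Jarvis march: at each step, from the current hull vertex p, select the next vertex q as the point such that every other point lies strictly to the left of (or on) the directed line p → q. (Equivalently: for every other point r, the cross product (q − p) × (r − p) ≥ 0.)
Starting point (lowest x, tie lowest y): (-9, 4). Wrap until returning to start. Resulting hull: (-9, 4), (-7, -4), (10, -10), (7, 2), (0, 8), (-6, 10).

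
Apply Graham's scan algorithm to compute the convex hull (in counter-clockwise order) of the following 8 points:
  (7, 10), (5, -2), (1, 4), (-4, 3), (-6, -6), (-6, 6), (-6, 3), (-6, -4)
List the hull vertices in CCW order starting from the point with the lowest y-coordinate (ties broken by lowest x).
Hull (CCW) = [(-6, -6), (5, -2), (7, 10), (-6, 6)]

Graham scan procedure:
  1. Find the pivot p₀ = point with lowest y (tie → lowest x): (-6, -6).
  2. Sort the remaining points by polar angle around p₀.
  3. Walk through sorted points, maintaining a stack; pop the top while the last three entries make a non-left turn (cross product ≤ 0).
  4. Final stack is the convex hull in CCW order: (-6, -6), (5, -2), (7, 10), (-6, 6).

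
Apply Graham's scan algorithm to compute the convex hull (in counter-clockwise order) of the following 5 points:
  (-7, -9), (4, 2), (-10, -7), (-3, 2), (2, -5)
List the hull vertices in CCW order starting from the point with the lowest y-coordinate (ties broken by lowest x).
Hull (CCW) = [(-7, -9), (2, -5), (4, 2), (-3, 2), (-10, -7)]

Graham scan procedure:
  1. Find the pivot p₀ = point with lowest y (tie → lowest x): (-7, -9).
  2. Sort the remaining points by polar angle around p₀.
  3. Walk through sorted points, maintaining a stack; pop the top while the last three entries make a non-left turn (cross product ≤ 0).
  4. Final stack is the convex hull in CCW order: (-7, -9), (2, -5), (4, 2), (-3, 2), (-10, -7).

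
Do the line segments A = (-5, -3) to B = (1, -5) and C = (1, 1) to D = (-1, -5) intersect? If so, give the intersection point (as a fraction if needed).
Yes; intersection at (-4/5, -22/5) (t = 7/10 on AB, s = 9/10 on CD)

Parametrize AB as A + t(B − A) = (-5 + 6 t, -3 + -2 t) and CD as C + s(D − C) = (1 + -2 s, 1 + -6 s). Solve the linear system for (t, s). Determinant = 40 ≠ 0, so a unique intersection of the containing lines exists. Solution: t = 7/10, s = 9/10 — both in [0, 1], so the segments cross. Intersection point: (-4/5, -22/5).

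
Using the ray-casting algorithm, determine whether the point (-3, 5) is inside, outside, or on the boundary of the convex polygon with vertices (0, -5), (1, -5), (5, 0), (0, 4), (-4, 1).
The point (-3, 5) lies strictly outside the polygon

Cast a horizontal ray to the right from the query point and count how many polygon edges it crosses (each edge strictly once or zero times, handled with the usual half-open convention). 
Parity of crossings → even ⇒ outside.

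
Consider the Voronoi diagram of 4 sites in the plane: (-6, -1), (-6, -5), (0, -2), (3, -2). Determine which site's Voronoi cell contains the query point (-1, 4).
Nearest site = (0, -2)

The Voronoi cell of site s contains exactly those query points closer to s than to any other site. Compute squared distances from q = (-1, 4) to each site:
  (0 − -1)² + (-2 − 4)² = 37
  (-6 − -1)² + (-1 − 4)² = 50
  (3 − -1)² + (-2 − 4)² = 52
  (-6 − -1)² + (-5 − 4)² = 106
Minimum is attained by (0, -2), so q lies in its Voronoi cell.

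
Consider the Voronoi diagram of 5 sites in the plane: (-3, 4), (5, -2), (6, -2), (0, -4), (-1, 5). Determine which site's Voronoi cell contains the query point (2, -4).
Nearest site = (0, -4)

The Voronoi cell of site s contains exactly those query points closer to s than to any other site. Compute squared distances from q = (2, -4) to each site:
  (0 − 2)² + (-4 − -4)² = 4
  (5 − 2)² + (-2 − -4)² = 13
  (6 − 2)² + (-2 − -4)² = 20
  (-3 − 2)² + (4 − -4)² = 89
  (-1 − 2)² + (5 − -4)² = 90
Minimum is attained by (0, -4), so q lies in its Voronoi cell.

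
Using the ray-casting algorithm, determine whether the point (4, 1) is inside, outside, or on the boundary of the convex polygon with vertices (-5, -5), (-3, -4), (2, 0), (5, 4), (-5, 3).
The point (4, 1) lies strictly outside the polygon

Cast a horizontal ray to the right from the query point and count how many polygon edges it crosses (each edge strictly once or zero times, handled with the usual half-open convention). 
Parity of crossings → even ⇒ outside.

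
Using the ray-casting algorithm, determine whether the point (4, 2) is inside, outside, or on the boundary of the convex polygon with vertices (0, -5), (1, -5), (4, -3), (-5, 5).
The point (4, 2) lies strictly outside the polygon

Cast a horizontal ray to the right from the query point and count how many polygon edges it crosses (each edge strictly once or zero times, handled with the usual half-open convention). 
Parity of crossings → even ⇒ outside.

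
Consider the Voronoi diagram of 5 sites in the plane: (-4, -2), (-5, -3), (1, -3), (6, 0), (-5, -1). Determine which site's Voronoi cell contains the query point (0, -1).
Nearest site = (1, -3)

The Voronoi cell of site s contains exactly those query points closer to s than to any other site. Compute squared distances from q = (0, -1) to each site:
  (1 − 0)² + (-3 − -1)² = 5
  (-4 − 0)² + (-2 − -1)² = 17
  (-5 − 0)² + (-1 − -1)² = 25
  (-5 − 0)² + (-3 − -1)² = 29
  (6 − 0)² + (0 − -1)² = 37
Minimum is attained by (1, -3), so q lies in its Voronoi cell.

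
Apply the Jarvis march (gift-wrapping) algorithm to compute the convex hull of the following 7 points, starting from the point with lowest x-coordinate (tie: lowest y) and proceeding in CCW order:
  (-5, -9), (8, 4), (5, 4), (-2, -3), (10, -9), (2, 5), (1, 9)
Hull (CCW) = [(-5, -9), (10, -9), (8, 4), (1, 9)]

Jarvis march: at each step, from the current hull vertex p, select the next vertex q as the point such that every other point lies strictly to the left of (or on) the directed line p → q. (Equivalently: for every other point r, the cross product (q − p) × (r − p) ≥ 0.)
Starting point (lowest x, tie lowest y): (-5, -9). Wrap until returning to start. Resulting hull: (-5, -9), (10, -9), (8, 4), (1, 9).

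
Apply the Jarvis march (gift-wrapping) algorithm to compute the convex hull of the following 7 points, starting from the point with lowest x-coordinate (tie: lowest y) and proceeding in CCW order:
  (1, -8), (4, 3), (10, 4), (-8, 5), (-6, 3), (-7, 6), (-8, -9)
Hull (CCW) = [(-8, -9), (1, -8), (10, 4), (-7, 6), (-8, 5)]

Jarvis march: at each step, from the current hull vertex p, select the next vertex q as the point such that every other point lies strictly to the left of (or on) the directed line p → q. (Equivalently: for every other point r, the cross product (q − p) × (r − p) ≥ 0.)
Starting point (lowest x, tie lowest y): (-8, -9). Wrap until returning to start. Resulting hull: (-8, -9), (1, -8), (10, 4), (-7, 6), (-8, 5).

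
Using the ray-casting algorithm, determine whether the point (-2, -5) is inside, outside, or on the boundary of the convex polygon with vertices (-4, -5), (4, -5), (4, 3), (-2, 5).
The point (-2, -5) lies on the polygon boundary

Boundary check: the query satisfies the collinearity and bounding-box conditions for some polygon edge, so it lies exactly on the boundary.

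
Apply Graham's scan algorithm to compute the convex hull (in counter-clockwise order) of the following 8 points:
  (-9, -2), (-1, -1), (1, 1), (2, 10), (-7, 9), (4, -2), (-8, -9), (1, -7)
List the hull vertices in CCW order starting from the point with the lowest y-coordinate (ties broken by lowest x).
Hull (CCW) = [(-8, -9), (1, -7), (4, -2), (2, 10), (-7, 9), (-9, -2)]

Graham scan procedure:
  1. Find the pivot p₀ = point with lowest y (tie → lowest x): (-8, -9).
  2. Sort the remaining points by polar angle around p₀.
  3. Walk through sorted points, maintaining a stack; pop the top while the last three entries make a non-left turn (cross product ≤ 0).
  4. Final stack is the convex hull in CCW order: (-8, -9), (1, -7), (4, -2), (2, 10), (-7, 9), (-9, -2).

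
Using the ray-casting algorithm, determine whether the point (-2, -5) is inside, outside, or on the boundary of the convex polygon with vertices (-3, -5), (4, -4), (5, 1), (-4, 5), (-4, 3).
The point (-2, -5) lies strictly outside the polygon

Cast a horizontal ray to the right from the query point and count how many polygon edges it crosses (each edge strictly once or zero times, handled with the usual half-open convention). 
Parity of crossings → even ⇒ outside.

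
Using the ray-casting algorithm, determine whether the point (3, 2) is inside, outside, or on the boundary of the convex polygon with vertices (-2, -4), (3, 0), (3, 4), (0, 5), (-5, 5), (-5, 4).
The point (3, 2) lies on the polygon boundary

Boundary check: the query satisfies the collinearity and bounding-box conditions for some polygon edge, so it lies exactly on the boundary.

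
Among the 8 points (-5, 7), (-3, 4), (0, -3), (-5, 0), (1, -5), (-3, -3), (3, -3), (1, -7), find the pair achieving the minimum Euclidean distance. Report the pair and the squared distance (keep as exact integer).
Pair = ((1, -5), (1, -7)); squared distance = 4

Compute all C(8, 2) = 28 pairwise squared distances (x_i − x_j)² + (y_i − y_j)². The minimum is 4, attained by the pair ((1, -5), (1, -7)).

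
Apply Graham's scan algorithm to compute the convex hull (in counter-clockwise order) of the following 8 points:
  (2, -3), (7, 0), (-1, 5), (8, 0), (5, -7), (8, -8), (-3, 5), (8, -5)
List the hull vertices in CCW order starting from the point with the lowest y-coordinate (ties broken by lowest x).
Hull (CCW) = [(8, -8), (8, 0), (-1, 5), (-3, 5), (2, -3), (5, -7)]

Graham scan procedure:
  1. Find the pivot p₀ = point with lowest y (tie → lowest x): (8, -8).
  2. Sort the remaining points by polar angle around p₀.
  3. Walk through sorted points, maintaining a stack; pop the top while the last three entries make a non-left turn (cross product ≤ 0).
  4. Final stack is the convex hull in CCW order: (8, -8), (8, 0), (-1, 5), (-3, 5), (2, -3), (5, -7).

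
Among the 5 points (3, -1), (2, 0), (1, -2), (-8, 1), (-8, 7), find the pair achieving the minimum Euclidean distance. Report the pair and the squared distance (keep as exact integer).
Pair = ((3, -1), (2, 0)); squared distance = 2

Compute all C(5, 2) = 10 pairwise squared distances (x_i − x_j)² + (y_i − y_j)². The minimum is 2, attained by the pair ((3, -1), (2, 0)).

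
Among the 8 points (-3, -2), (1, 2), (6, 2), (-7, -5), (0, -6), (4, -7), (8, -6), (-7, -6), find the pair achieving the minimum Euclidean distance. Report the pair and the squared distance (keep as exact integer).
Pair = ((-7, -5), (-7, -6)); squared distance = 1

Compute all C(8, 2) = 28 pairwise squared distances (x_i − x_j)² + (y_i − y_j)². The minimum is 1, attained by the pair ((-7, -5), (-7, -6)).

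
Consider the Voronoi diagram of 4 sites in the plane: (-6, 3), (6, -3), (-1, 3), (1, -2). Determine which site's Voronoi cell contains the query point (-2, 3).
Nearest site = (-1, 3)

The Voronoi cell of site s contains exactly those query points closer to s than to any other site. Compute squared distances from q = (-2, 3) to each site:
  (-1 − -2)² + (3 − 3)² = 1
  (-6 − -2)² + (3 − 3)² = 16
  (1 − -2)² + (-2 − 3)² = 34
  (6 − -2)² + (-3 − 3)² = 100
Minimum is attained by (-1, 3), so q lies in its Voronoi cell.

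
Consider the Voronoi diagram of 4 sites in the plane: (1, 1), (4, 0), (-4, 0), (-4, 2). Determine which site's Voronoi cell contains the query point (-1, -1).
Nearest site = (1, 1)

The Voronoi cell of site s contains exactly those query points closer to s than to any other site. Compute squared distances from q = (-1, -1) to each site:
  (1 − -1)² + (1 − -1)² = 8
  (-4 − -1)² + (0 − -1)² = 10
  (-4 − -1)² + (2 − -1)² = 18
  (4 − -1)² + (0 − -1)² = 26
Minimum is attained by (1, 1), so q lies in its Voronoi cell.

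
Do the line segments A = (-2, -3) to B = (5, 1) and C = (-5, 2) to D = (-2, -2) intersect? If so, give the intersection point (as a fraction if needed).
No (intersection of containing lines falls outside at least one segment)

Parametrize and solve: t = 3/40, s = 47/40. At least one of these is outside [0, 1], so the segments do not intersect.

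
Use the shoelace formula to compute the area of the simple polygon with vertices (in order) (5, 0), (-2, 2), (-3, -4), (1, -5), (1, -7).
Area = 38

Shoelace formula: Area = (1/2) |Σ_i (x_i · y_{i+1} − x_{i+1} · y_i)| (indices mod n). Compute each cross term:
  (5)(2) − (-2)(0) = 10
  (-2)(-4) − (-3)(2) = 14
  (-3)(-5) − (1)(-4) = 19
  (1)(-7) − (1)(-5) = -2
  (1)(0) − (5)(-7) = 35
Sum = 76, so (signed) Area = 76/2 = 38, |Area| = 38.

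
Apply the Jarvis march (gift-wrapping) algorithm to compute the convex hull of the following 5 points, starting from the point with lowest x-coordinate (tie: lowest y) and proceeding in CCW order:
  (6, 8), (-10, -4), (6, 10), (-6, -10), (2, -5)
Hull (CCW) = [(-10, -4), (-6, -10), (2, -5), (6, 8), (6, 10)]

Jarvis march: at each step, from the current hull vertex p, select the next vertex q as the point such that every other point lies strictly to the left of (or on) the directed line p → q. (Equivalently: for every other point r, the cross product (q − p) × (r − p) ≥ 0.)
Starting point (lowest x, tie lowest y): (-10, -4). Wrap until returning to start. Resulting hull: (-10, -4), (-6, -10), (2, -5), (6, 8), (6, 10).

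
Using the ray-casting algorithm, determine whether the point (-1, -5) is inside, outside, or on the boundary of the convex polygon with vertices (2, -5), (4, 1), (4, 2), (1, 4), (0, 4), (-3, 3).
The point (-1, -5) lies strictly outside the polygon

Cast a horizontal ray to the right from the query point and count how many polygon edges it crosses (each edge strictly once or zero times, handled with the usual half-open convention). 
Parity of crossings → even ⇒ outside.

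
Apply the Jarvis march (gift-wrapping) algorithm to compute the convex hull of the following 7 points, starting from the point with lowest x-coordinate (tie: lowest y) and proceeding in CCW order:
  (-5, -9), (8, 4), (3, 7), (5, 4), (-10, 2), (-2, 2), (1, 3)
Hull (CCW) = [(-10, 2), (-5, -9), (8, 4), (3, 7)]

Jarvis march: at each step, from the current hull vertex p, select the next vertex q as the point such that every other point lies strictly to the left of (or on) the directed line p → q. (Equivalently: for every other point r, the cross product (q − p) × (r − p) ≥ 0.)
Starting point (lowest x, tie lowest y): (-10, 2). Wrap until returning to start. Resulting hull: (-10, 2), (-5, -9), (8, 4), (3, 7).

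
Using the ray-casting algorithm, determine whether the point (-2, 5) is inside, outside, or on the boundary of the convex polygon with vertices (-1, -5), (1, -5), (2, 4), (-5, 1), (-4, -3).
The point (-2, 5) lies strictly outside the polygon

Cast a horizontal ray to the right from the query point and count how many polygon edges it crosses (each edge strictly once or zero times, handled with the usual half-open convention). 
Parity of crossings → even ⇒ outside.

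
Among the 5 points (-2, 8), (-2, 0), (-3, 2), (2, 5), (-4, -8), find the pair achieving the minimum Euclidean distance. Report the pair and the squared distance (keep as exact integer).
Pair = ((-2, 0), (-3, 2)); squared distance = 5

Compute all C(5, 2) = 10 pairwise squared distances (x_i − x_j)² + (y_i − y_j)². The minimum is 5, attained by the pair ((-2, 0), (-3, 2)).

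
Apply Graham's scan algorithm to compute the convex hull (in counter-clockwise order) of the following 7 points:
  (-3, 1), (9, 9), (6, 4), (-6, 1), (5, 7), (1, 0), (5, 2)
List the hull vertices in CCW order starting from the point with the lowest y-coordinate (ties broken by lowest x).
Hull (CCW) = [(1, 0), (5, 2), (9, 9), (5, 7), (-6, 1)]

Graham scan procedure:
  1. Find the pivot p₀ = point with lowest y (tie → lowest x): (1, 0).
  2. Sort the remaining points by polar angle around p₀.
  3. Walk through sorted points, maintaining a stack; pop the top while the last three entries make a non-left turn (cross product ≤ 0).
  4. Final stack is the convex hull in CCW order: (1, 0), (5, 2), (9, 9), (5, 7), (-6, 1).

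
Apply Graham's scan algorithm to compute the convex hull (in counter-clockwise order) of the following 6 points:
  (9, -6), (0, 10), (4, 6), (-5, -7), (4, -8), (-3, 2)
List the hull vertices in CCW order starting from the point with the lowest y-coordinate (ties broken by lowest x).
Hull (CCW) = [(4, -8), (9, -6), (4, 6), (0, 10), (-3, 2), (-5, -7)]

Graham scan procedure:
  1. Find the pivot p₀ = point with lowest y (tie → lowest x): (4, -8).
  2. Sort the remaining points by polar angle around p₀.
  3. Walk through sorted points, maintaining a stack; pop the top while the last three entries make a non-left turn (cross product ≤ 0).
  4. Final stack is the convex hull in CCW order: (4, -8), (9, -6), (4, 6), (0, 10), (-3, 2), (-5, -7).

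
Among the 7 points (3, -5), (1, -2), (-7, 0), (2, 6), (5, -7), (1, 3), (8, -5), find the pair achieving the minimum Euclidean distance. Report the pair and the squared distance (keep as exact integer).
Pair = ((3, -5), (5, -7)); squared distance = 8

Compute all C(7, 2) = 21 pairwise squared distances (x_i − x_j)² + (y_i − y_j)². The minimum is 8, attained by the pair ((3, -5), (5, -7)).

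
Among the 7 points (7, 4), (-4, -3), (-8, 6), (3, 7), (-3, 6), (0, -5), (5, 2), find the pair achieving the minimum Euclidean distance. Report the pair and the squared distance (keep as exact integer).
Pair = ((7, 4), (5, 2)); squared distance = 8

Compute all C(7, 2) = 21 pairwise squared distances (x_i − x_j)² + (y_i − y_j)². The minimum is 8, attained by the pair ((7, 4), (5, 2)).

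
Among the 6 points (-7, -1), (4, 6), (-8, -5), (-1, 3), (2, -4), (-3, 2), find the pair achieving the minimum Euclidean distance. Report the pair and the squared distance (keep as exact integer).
Pair = ((-1, 3), (-3, 2)); squared distance = 5

Compute all C(6, 2) = 15 pairwise squared distances (x_i − x_j)² + (y_i − y_j)². The minimum is 5, attained by the pair ((-1, 3), (-3, 2)).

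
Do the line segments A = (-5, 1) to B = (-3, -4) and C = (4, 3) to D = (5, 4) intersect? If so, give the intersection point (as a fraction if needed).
No (intersection of containing lines falls outside at least one segment)

Parametrize and solve: t = 1, s = -7. At least one of these is outside [0, 1], so the segments do not intersect.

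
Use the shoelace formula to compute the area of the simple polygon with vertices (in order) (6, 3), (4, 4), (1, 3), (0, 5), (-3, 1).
Area = 25/2

Shoelace formula: Area = (1/2) |Σ_i (x_i · y_{i+1} − x_{i+1} · y_i)| (indices mod n). Compute each cross term:
  (6)(4) − (4)(3) = 12
  (4)(3) − (1)(4) = 8
  (1)(5) − (0)(3) = 5
  (0)(1) − (-3)(5) = 15
  (-3)(3) − (6)(1) = -15
Sum = 25, so (signed) Area = 25/2 = 25/2, |Area| = 25/2.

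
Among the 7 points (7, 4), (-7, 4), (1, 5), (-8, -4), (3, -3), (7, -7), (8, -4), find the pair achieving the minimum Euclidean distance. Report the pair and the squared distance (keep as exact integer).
Pair = ((7, -7), (8, -4)); squared distance = 10

Compute all C(7, 2) = 21 pairwise squared distances (x_i − x_j)² + (y_i − y_j)². The minimum is 10, attained by the pair ((7, -7), (8, -4)).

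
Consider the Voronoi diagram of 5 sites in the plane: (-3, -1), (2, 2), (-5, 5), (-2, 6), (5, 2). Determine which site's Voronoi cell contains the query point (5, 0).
Nearest site = (5, 2)

The Voronoi cell of site s contains exactly those query points closer to s than to any other site. Compute squared distances from q = (5, 0) to each site:
  (5 − 5)² + (2 − 0)² = 4
  (2 − 5)² + (2 − 0)² = 13
  (-3 − 5)² + (-1 − 0)² = 65
  (-2 − 5)² + (6 − 0)² = 85
  (-5 − 5)² + (5 − 0)² = 125
Minimum is attained by (5, 2), so q lies in its Voronoi cell.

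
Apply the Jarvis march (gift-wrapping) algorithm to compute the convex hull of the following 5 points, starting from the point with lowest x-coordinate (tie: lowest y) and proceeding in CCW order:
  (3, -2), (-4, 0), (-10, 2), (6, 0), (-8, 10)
Hull (CCW) = [(-10, 2), (-4, 0), (3, -2), (6, 0), (-8, 10)]

Jarvis march: at each step, from the current hull vertex p, select the next vertex q as the point such that every other point lies strictly to the left of (or on) the directed line p → q. (Equivalently: for every other point r, the cross product (q − p) × (r − p) ≥ 0.)
Starting point (lowest x, tie lowest y): (-10, 2). Wrap until returning to start. Resulting hull: (-10, 2), (-4, 0), (3, -2), (6, 0), (-8, 10).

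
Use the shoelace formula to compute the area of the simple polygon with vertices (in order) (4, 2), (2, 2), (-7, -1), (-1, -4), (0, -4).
Area = 63/2

Shoelace formula: Area = (1/2) |Σ_i (x_i · y_{i+1} − x_{i+1} · y_i)| (indices mod n). Compute each cross term:
  (4)(2) − (2)(2) = 4
  (2)(-1) − (-7)(2) = 12
  (-7)(-4) − (-1)(-1) = 27
  (-1)(-4) − (0)(-4) = 4
  (0)(2) − (4)(-4) = 16
Sum = 63, so (signed) Area = 63/2 = 63/2, |Area| = 63/2.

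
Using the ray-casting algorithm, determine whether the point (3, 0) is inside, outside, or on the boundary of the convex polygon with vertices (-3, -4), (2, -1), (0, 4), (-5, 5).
The point (3, 0) lies strictly outside the polygon

Cast a horizontal ray to the right from the query point and count how many polygon edges it crosses (each edge strictly once or zero times, handled with the usual half-open convention). 
Parity of crossings → even ⇒ outside.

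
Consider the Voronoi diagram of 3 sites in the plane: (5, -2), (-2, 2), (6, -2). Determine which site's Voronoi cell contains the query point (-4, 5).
Nearest site = (-2, 2)

The Voronoi cell of site s contains exactly those query points closer to s than to any other site. Compute squared distances from q = (-4, 5) to each site:
  (-2 − -4)² + (2 − 5)² = 13
  (5 − -4)² + (-2 − 5)² = 130
  (6 − -4)² + (-2 − 5)² = 149
Minimum is attained by (-2, 2), so q lies in its Voronoi cell.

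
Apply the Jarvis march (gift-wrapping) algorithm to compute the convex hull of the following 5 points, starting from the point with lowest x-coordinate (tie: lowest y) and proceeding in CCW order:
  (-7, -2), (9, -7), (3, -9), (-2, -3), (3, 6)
Hull (CCW) = [(-7, -2), (3, -9), (9, -7), (3, 6)]

Jarvis march: at each step, from the current hull vertex p, select the next vertex q as the point such that every other point lies strictly to the left of (or on) the directed line p → q. (Equivalently: for every other point r, the cross product (q − p) × (r − p) ≥ 0.)
Starting point (lowest x, tie lowest y): (-7, -2). Wrap until returning to start. Resulting hull: (-7, -2), (3, -9), (9, -7), (3, 6).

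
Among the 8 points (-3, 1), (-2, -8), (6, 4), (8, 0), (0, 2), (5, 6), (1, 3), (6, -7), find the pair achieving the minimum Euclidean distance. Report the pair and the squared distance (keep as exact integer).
Pair = ((0, 2), (1, 3)); squared distance = 2

Compute all C(8, 2) = 28 pairwise squared distances (x_i − x_j)² + (y_i − y_j)². The minimum is 2, attained by the pair ((0, 2), (1, 3)).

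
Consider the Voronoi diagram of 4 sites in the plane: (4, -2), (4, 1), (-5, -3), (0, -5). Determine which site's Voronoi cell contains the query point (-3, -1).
Nearest site = (-5, -3)

The Voronoi cell of site s contains exactly those query points closer to s than to any other site. Compute squared distances from q = (-3, -1) to each site:
  (-5 − -3)² + (-3 − -1)² = 8
  (0 − -3)² + (-5 − -1)² = 25
  (4 − -3)² + (-2 − -1)² = 50
  (4 − -3)² + (1 − -1)² = 53
Minimum is attained by (-5, -3), so q lies in its Voronoi cell.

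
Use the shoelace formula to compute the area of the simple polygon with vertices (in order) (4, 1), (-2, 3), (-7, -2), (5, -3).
Area = 87/2

Shoelace formula: Area = (1/2) |Σ_i (x_i · y_{i+1} − x_{i+1} · y_i)| (indices mod n). Compute each cross term:
  (4)(3) − (-2)(1) = 14
  (-2)(-2) − (-7)(3) = 25
  (-7)(-3) − (5)(-2) = 31
  (5)(1) − (4)(-3) = 17
Sum = 87, so (signed) Area = 87/2 = 87/2, |Area| = 87/2.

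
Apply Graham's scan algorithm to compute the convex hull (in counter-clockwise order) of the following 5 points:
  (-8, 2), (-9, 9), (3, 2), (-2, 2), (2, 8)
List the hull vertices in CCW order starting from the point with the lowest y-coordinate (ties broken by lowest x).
Hull (CCW) = [(-8, 2), (3, 2), (2, 8), (-9, 9)]

Graham scan procedure:
  1. Find the pivot p₀ = point with lowest y (tie → lowest x): (-8, 2).
  2. Sort the remaining points by polar angle around p₀.
  3. Walk through sorted points, maintaining a stack; pop the top while the last three entries make a non-left turn (cross product ≤ 0).
  4. Final stack is the convex hull in CCW order: (-8, 2), (3, 2), (2, 8), (-9, 9).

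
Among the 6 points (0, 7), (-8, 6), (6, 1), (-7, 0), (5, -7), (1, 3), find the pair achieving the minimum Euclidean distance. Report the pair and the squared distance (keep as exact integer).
Pair = ((0, 7), (1, 3)); squared distance = 17

Compute all C(6, 2) = 15 pairwise squared distances (x_i − x_j)² + (y_i − y_j)². The minimum is 17, attained by the pair ((0, 7), (1, 3)).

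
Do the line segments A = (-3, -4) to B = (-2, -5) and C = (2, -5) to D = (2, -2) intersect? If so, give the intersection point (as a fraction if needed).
No (intersection of containing lines falls outside at least one segment)

Parametrize and solve: t = 5, s = -4/3. At least one of these is outside [0, 1], so the segments do not intersect.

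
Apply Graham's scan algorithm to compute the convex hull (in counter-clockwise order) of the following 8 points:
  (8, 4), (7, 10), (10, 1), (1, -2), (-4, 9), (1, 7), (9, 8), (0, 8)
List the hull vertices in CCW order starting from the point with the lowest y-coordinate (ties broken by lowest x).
Hull (CCW) = [(1, -2), (10, 1), (9, 8), (7, 10), (-4, 9)]

Graham scan procedure:
  1. Find the pivot p₀ = point with lowest y (tie → lowest x): (1, -2).
  2. Sort the remaining points by polar angle around p₀.
  3. Walk through sorted points, maintaining a stack; pop the top while the last three entries make a non-left turn (cross product ≤ 0).
  4. Final stack is the convex hull in CCW order: (1, -2), (10, 1), (9, 8), (7, 10), (-4, 9).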